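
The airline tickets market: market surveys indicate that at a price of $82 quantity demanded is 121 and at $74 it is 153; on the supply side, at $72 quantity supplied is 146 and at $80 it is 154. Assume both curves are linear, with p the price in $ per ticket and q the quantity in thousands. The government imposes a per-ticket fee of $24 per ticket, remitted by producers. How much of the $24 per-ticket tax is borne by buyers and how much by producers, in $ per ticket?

Buyers bear $4.8 per ticket; producers bear $19.2 per ticket.

Demand slope: (153 − 121)/(74 − 82) = -4, so qd = 449 − 4p.
Supply slope: (154 − 146)/(80 − 72) = 1, so qs = p + 74.
Without the tax, 449 − 4p = p + 74 gives 5p = 375, so p* = $75 and q* = 149.
With the tax collected from producers, supply shifts: qs = (p − 24) + 74.
New equilibrium: buyers pay $79.8, producers receive $55.8, q = 129.8. (Wedge: pb − ps = 24.)
Burden on buyers: $4.8; on producers: $19.2. (They sum to $24.)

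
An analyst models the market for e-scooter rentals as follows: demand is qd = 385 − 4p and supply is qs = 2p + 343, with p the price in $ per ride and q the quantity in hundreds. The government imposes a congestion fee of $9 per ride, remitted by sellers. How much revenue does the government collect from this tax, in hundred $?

Before the tax: set 385 − 4p = 2p + 343 → p* = $7, q* = 357.
With the tax collected from sellers, supply shifts: qs = 2(p − 9) + 343.
Solving gives q = 345 with consumers paying $10 and sellers receiving $1 (the $9 wedge).
Revenue = t · Q = 9 · 345 = $3105.

Tax revenue = $3105 hundred.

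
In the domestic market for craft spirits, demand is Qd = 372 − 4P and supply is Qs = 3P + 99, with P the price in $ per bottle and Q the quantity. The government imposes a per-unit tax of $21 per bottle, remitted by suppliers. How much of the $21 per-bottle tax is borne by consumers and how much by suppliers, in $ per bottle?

Without the tax, 372 − 4P = 3P + 99 gives 7P = 273, so P* = $39 and Q* = 216.
With the tax collected from suppliers, supply shifts: Qs = 3(P − 21) + 99.
Solving gives Q = 180 with consumers paying $48 and suppliers receiving $27 (the $21 wedge).
Burden on consumers: $9; on suppliers: $12. (They sum to $21.)
The less price-elastic side of the market bears the larger share of a per-unit tax.

Consumers bear $9 per bottle; suppliers bear $12 per bottle.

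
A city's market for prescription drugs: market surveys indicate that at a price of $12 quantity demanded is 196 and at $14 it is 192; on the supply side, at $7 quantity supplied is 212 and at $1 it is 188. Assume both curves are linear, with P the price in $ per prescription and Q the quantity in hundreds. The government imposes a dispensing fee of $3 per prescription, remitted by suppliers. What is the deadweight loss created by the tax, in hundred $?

Deadweight loss = $6 hundred.

Demand slope: (192 − 196)/(14 − 12) = -2, so Qd = 220 − 2P.
Supply slope: (188 − 212)/(1 − 7) = 4, so Qs = 4P + 184.
Without the tax, 220 − 2P = 4P + 184 gives 6P = 36, so P* = $6 and Q* = 208.
With the tax collected from suppliers, supply shifts: Qs = 4(P − 3) + 184.
Solving gives Q = 204 with consumers paying $8 and suppliers receiving $5 (the $3 wedge).
Quantity falls by |ΔQ| = |208 − 204| = 4.
DWL = ½ · t · |ΔQ| = ½ · 3 · 4 = $6.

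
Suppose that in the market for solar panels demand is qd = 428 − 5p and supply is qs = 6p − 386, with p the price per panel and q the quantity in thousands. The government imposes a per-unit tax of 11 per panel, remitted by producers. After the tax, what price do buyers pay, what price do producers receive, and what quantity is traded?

Before the tax: set 428 − 5p = 6p − 386 → p* = 74, q* = 58.
With the tax collected from producers, supply shifts: qs = 6(p − 11) − 386.
Solving gives q = 28 with buyers paying 80 and producers receiving 69 (the 11 wedge).

Buyers pay 80; producers receive 69; quantity = 28.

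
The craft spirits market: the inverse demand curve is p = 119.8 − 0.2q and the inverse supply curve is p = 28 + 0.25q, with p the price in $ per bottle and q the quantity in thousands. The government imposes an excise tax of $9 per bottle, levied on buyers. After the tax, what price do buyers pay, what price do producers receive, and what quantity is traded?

Inverting to q(p) form: qd = 599 − 5p; qs = 4p − 112.
Without the tax, 599 − 5p = 4p − 112 gives 9p = 711, so p* = $79 and q* = 204.
With the tax collected from buyers, demand (in seller-price terms) shifts: qd = 599 − 5(p + 9).
New equilibrium: buyers pay $83, producers receive $74, q = 184. (Wedge: pb − ps = 9.)

Buyers pay $83; producers receive $74; quantity = 184.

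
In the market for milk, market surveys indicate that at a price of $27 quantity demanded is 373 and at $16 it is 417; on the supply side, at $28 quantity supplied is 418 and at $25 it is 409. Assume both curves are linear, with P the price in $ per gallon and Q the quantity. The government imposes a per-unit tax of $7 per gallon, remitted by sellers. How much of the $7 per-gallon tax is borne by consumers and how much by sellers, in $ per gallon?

Demand slope: (417 − 373)/(16 − 27) = -4, so Qd = 481 − 4P.
Supply slope: (409 − 418)/(25 − 28) = 3, so Qs = 3P + 334.
Before the tax: set 481 − 4P = 3P + 334 → P* = $21, Q* = 397.
With the tax collected from sellers, supply shifts: Qs = 3(P − 7) + 334.
Solving gives Q = 385 with consumers paying $24 and sellers receiving $17 (the $7 wedge).
Burden on consumers: $3; on sellers: $4. (They sum to $7.)

Consumers bear $3 per gallon; sellers bear $4 per gallon.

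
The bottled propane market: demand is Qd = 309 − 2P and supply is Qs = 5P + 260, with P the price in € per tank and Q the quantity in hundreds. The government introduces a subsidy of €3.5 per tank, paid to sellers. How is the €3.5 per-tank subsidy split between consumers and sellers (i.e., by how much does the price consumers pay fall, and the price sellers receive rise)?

Before the subsidy: set 309 − 2P = 5P + 260 → P* = €7, Q* = 295.
With a per-unit subsidy paid to sellers, each receives P + 3.5 per unit sold, so supply becomes Qs = 5(P + 3.5) + 260.
Solving gives Q = 300 with consumers paying €4.5 and sellers receiving €8 (the €3.5 wedge).
Gain to consumers: €2.5; to sellers: €1. (They sum to €3.5.)

Consumers gain €2.5 per tank; sellers gain €1 per tank.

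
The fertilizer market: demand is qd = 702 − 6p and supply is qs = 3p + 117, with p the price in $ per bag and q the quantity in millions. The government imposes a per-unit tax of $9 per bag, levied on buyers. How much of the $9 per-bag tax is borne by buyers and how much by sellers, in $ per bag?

Buyers bear $3 per bag; sellers bear $6 per bag.

Before the tax: set 702 − 6p = 3p + 117 → p* = $65, q* = 312.
With the tax collected from buyers, demand (in seller-price terms) shifts: qd = 702 − 6(p + 9).
New equilibrium: buyers pay $68, sellers receive $59, q = 294. (Wedge: pb − ps = 9.)
Burden on buyers: $3; on sellers: $6. (They sum to $9.)
The less price-elastic side of the market bears the larger share of a per-unit tax.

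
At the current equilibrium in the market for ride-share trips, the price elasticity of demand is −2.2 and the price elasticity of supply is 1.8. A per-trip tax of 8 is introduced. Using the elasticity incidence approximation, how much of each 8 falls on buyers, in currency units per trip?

Incidence ratio: buyers' share ≈ εs / (εs + |εd|) = 1.8 / (1.8 + 2.2) = 0.45.
So buyers bear ≈ 0.45 × 8 = 3.6; suppliers bear 4.4.

Buyers bear ≈ 3.6 per trip.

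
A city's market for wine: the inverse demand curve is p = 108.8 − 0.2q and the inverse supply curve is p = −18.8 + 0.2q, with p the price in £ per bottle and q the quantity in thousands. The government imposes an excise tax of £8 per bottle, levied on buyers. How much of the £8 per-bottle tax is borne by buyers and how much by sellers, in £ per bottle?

Buyers bear £4 per bottle; sellers bear £4 per bottle.

Inverting to q(p) form: qd = 544 − 5p; qs = 5p + 94.
Before the tax: set 544 − 5p = 5p + 94 → p* = £45, q* = 319.
With the tax collected from buyers, demand (in seller-price terms) shifts: qd = 544 − 5(p + 8).
Solving gives q = 299 with buyers paying £49 and sellers receiving £41 (the £8 wedge).
Burden on buyers: £4; on sellers: £4. (They sum to £8.)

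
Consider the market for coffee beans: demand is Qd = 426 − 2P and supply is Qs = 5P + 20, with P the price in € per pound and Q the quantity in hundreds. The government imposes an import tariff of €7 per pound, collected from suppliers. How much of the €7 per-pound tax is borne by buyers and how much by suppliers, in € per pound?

Without the tax, 426 − 2P = 5P + 20 gives 7P = 406, so P* = €58 and Q* = 310.
With the tax collected from suppliers, supply shifts: Qs = 5(P − 7) + 20.
Solving gives Q = 300 with buyers paying €63 and suppliers receiving €56 (the €7 wedge).
Burden on buyers: €5; on suppliers: €2. (They sum to €7.)

Buyers bear €5 per pound; suppliers bear €2 per pound.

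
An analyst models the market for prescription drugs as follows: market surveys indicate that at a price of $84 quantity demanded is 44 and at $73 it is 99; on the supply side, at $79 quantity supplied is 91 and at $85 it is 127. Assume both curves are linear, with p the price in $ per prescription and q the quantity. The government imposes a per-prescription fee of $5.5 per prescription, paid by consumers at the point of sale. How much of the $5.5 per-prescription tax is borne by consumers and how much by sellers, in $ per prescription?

Demand slope: (99 − 44)/(73 − 84) = -5, so qd = 464 − 5p.
Supply slope: (127 − 91)/(85 − 79) = 6, so qs = 6p − 383.
Without the tax, 464 − 5p = 6p − 383 gives 11p = 847, so p* = $77 and q* = 79.
With the tax collected from consumers, demand (in seller-price terms) shifts: qd = 464 − 5(p + 5.5).
Solving gives q = 64 with consumers paying $80 and sellers receiving $74.5 (the $5.5 wedge).
Burden on consumers: $3; on sellers: $2.5. (They sum to $5.5.)

Consumers bear $3 per prescription; sellers bear $2.5 per prescription.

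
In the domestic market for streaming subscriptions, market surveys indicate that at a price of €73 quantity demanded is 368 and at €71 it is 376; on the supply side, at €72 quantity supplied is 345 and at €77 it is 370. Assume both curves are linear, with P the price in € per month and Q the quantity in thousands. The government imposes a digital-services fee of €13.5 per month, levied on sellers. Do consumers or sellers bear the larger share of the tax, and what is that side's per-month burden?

Demand slope: (376 − 368)/(71 − 73) = -4, so Qd = 660 − 4P.
Supply slope: (370 − 345)/(77 − 72) = 5, so Qs = 5P − 15.
Before the tax: set 660 − 4P = 5P − 15 → P* = €75, Q* = 360.
With the tax collected from sellers, supply shifts: Qs = 5(P − 13.5) − 15.
New equilibrium: consumers pay €82.5, sellers receive €69, Q = 330. (Wedge: Pb − Ps = 13.5.)
Per-month burden: consumers €7.5, sellers €6.
Consumers take the larger share because demand is less price-elastic here (demand slope 4 vs supply slope 5).
The less price-elastic side of the market bears the larger share of a per-unit tax.

Consumers bear the larger share: €7.5 per month.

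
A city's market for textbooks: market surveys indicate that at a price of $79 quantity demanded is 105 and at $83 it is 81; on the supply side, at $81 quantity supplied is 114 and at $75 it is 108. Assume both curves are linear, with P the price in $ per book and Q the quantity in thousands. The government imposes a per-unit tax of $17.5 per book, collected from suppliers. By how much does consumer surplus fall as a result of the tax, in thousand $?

Demand slope: (81 − 105)/(83 − 79) = -6, so Qd = 579 − 6P.
Supply slope: (108 − 114)/(75 − 81) = 1, so Qs = P + 33.
Before the tax: set 579 − 6P = P + 33 → P* = $78, Q* = 111.
With the tax collected from suppliers, supply shifts: Qs = (P − 17.5) + 33.
New equilibrium: consumers pay $80.5, suppliers receive $63, Q = 96. (Wedge: Pb − Ps = 17.5.)
ΔCS is the trapezoid between Q = 96 and Q = 111 of height $2.5: ½ · (111 + 96) · 2.5 = $258.75.

Consumer surplus falls by $258.75 thousand.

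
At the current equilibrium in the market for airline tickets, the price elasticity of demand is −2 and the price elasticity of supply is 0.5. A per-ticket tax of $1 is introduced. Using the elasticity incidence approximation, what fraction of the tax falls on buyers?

Incidence ratio: buyers' share ≈ εs / (εs + |εd|) = 0.5 / (0.5 + 2) = 0.2.
Supply is the less elastic side, so buyers bear the smaller share.

Buyers' share ≈ 0.2.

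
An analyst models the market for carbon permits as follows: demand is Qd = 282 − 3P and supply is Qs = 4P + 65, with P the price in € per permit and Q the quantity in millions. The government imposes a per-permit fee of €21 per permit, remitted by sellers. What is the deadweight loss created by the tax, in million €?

Without the tax, 282 − 3P = 4P + 65 gives 7P = 217, so P* = €31 and Q* = 189.
With the tax collected from sellers, supply shifts: Qs = 4(P − 21) + 65.
Solving gives Q = 153 with buyers paying €43 and sellers receiving €22 (the €21 wedge).
Quantity falls by |ΔQ| = |189 − 153| = 36.
DWL = ½ · t · |ΔQ| = ½ · 21 · 36 = €378.

Deadweight loss = €378 million.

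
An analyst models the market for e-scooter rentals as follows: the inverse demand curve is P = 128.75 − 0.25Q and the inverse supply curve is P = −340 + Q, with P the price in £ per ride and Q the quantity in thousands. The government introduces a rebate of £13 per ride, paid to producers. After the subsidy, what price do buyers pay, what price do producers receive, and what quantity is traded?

Buyers pay £32.4; producers receive £45.4; quantity = 385.4.

Rewrite in direct form: Qd = 515 − 4P and Qs = P + 340.
Before the subsidy: set 515 − 4P = P + 340 → P* = £35, Q* = 375.
With a per-unit subsidy paid to producers, each receives P + 13 per unit sold, so supply becomes Qs = (P + 13) + 340.
New equilibrium: buyers pay £32.4, producers receive £45.4, Q = 385.4. (Wedge: Pb − Ps = −13.)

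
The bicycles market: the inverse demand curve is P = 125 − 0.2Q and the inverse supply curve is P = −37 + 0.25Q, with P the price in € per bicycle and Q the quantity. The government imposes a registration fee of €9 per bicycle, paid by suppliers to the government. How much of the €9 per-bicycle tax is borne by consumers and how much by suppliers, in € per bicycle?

Inverting to Q(P) form: Qd = 625 − 5P; Qs = 4P + 148.
Without the tax, 625 − 5P = 4P + 148 gives 9P = 477, so P* = €53 and Q* = 360.
With the tax collected from suppliers, supply shifts: Qs = 4(P − 9) + 148.
Solving gives Q = 340 with consumers paying €57 and suppliers receiving €48 (the €9 wedge).
Burden on consumers: €4; on suppliers: €5. (They sum to €9.)

Consumers bear €4 per bicycle; suppliers bear €5 per bicycle.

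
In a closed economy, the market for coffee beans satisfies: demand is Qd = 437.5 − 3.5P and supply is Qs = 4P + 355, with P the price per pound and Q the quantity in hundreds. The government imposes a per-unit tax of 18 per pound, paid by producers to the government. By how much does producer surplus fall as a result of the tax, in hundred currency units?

Before the tax: set 437.5 − 3.5P = 4P + 355 → P* = 11, Q* = 399.
With the tax collected from producers, supply shifts: Qs = 4(P − 18) + 355.
Solving gives Q = 365.4 with consumers paying 20.6 and producers receiving 2.6 (the 18 wedge).
ΔPS is the trapezoid between Q = 365.4 and Q = 399 of height 8.4: ½ · (399 + 365.4) · 8.4 = 3210.48.

Producer surplus falls by 3210.48 hundred.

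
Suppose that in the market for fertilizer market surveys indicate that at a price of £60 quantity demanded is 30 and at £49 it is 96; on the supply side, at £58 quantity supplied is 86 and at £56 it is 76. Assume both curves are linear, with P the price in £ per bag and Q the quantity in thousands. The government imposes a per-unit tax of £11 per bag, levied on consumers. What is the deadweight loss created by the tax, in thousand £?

Demand slope: (96 − 30)/(49 − 60) = -6, so Qd = 390 − 6P.
Supply slope: (76 − 86)/(56 − 58) = 5, so Qs = 5P − 204.
Before the tax: set 390 − 6P = 5P − 204 → P* = £54, Q* = 66.
With the tax collected from consumers, demand (in seller-price terms) shifts: Qd = 390 − 6(P + 11).
Solving gives Q = 36 with consumers paying £59 and sellers receiving £48 (the £11 wedge).
Quantity falls by |ΔQ| = |66 − 36| = 30.
DWL = ½ · t · |ΔQ| = ½ · 11 · 30 = £165.

Deadweight loss = £165 thousand.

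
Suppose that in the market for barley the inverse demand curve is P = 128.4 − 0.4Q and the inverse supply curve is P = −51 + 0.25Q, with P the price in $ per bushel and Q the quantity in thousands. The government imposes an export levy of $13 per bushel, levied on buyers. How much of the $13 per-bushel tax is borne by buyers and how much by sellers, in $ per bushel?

Rewrite in direct form: Qd = 321 − 2.5P and Qs = 4P + 204.
Before the tax: set 321 − 2.5P = 4P + 204 → P* = $18, Q* = 276.
With the tax collected from buyers, demand (in seller-price terms) shifts: Qd = 321 − 2.5(P + 13).
Solving gives Q = 256 with buyers paying $26 and sellers receiving $13 (the $13 wedge).
Burden on buyers: $8; on sellers: $5. (They sum to $13.)
The less price-elastic side of the market bears the larger share of a per-unit tax.

Buyers bear $8 per bushel; sellers bear $5 per bushel.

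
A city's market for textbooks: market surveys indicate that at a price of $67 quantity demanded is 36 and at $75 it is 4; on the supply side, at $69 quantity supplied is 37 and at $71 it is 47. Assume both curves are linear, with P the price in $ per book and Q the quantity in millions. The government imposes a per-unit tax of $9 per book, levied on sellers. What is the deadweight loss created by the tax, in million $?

Deadweight loss = $90 million.

Demand slope: (4 − 36)/(75 − 67) = -4, so Qd = 304 − 4P.
Supply slope: (47 − 37)/(71 − 69) = 5, so Qs = 5P − 308.
Before the tax: set 304 − 4P = 5P − 308 → P* = $68, Q* = 32.
With the tax collected from sellers, supply shifts: Qs = 5(P − 9) − 308.
New equilibrium: buyers pay $73, sellers receive $64, Q = 12. (Wedge: Pb − Ps = 9.)
Quantity falls by |ΔQ| = |32 − 12| = 20.
DWL = ½ · t · |ΔQ| = ½ · 9 · 20 = $90.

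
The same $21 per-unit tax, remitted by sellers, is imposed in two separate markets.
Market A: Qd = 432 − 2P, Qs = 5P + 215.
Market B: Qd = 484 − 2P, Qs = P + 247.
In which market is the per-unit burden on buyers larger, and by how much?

Market A, by $8.

Market A: pre-tax P* = $31, Q* = 370; post-tax Q = 340; per-unit burden on buyers = $15.
Market B: pre-tax P* = $79, Q* = 326; post-tax Q = 312; per-unit burden on buyers = $7.
Difference: $15 vs $7 → market A is larger by $8.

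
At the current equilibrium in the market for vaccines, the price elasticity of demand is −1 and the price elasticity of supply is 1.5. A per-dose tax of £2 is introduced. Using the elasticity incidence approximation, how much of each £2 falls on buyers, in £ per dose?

Incidence ratio: buyers' share ≈ εs / (εs + |εd|) = 1.5 / (1.5 + 1) = 0.6.
So buyers bear ≈ 0.6 × £2 = £1.2; sellers bear £0.8.

Buyers bear ≈ £1.2 per dose.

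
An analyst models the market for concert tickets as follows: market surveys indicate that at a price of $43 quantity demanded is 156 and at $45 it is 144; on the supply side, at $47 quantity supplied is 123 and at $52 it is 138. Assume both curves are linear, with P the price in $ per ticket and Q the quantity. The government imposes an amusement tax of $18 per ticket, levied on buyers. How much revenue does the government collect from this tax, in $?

Tax revenue = $1620.

Demand slope: (144 − 156)/(45 − 43) = -6, so Qd = 414 − 6P.
Supply slope: (138 − 123)/(52 − 47) = 3, so Qs = 3P − 18.
Without the tax, 414 − 6P = 3P − 18 gives 9P = 432, so P* = $48 and Q* = 126.
With the tax collected from buyers, demand (in seller-price terms) shifts: Qd = 414 − 6(P + 18).
New equilibrium: buyers pay $54, producers receive $36, Q = 90. (Wedge: Pb − Ps = 18.)
Revenue = t · Q = 18 · 90 = $1620.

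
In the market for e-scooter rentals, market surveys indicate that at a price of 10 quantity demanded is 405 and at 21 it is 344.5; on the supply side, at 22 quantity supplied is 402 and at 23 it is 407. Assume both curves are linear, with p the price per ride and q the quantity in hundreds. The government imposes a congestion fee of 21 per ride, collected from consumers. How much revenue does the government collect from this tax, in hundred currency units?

Tax revenue = 6657 hundred.

Demand slope: (344.5 − 405)/(21 − 10) = -5.5, so qd = 460 − 5.5p.
Supply slope: (407 − 402)/(23 − 22) = 5, so qs = 5p + 292.
Before the tax: set 460 − 5.5p = 5p + 292 → p* = 16, q* = 372.
With the tax collected from consumers, demand (in seller-price terms) shifts: qd = 460 − 5.5(p + 21).
Solving gives q = 317 with consumers paying 26 and sellers receiving 5 (the 21 wedge).
Revenue = t · Q = 21 · 317 = 6657.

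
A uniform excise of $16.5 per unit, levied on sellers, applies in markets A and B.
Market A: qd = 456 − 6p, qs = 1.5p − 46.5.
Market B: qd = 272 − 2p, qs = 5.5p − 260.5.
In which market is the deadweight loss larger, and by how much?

Market A: pre-tax p* = $67, q* = 54; post-tax q = 34.2; deadweight loss = $163.35.
Market B: pre-tax p* = $71, q* = 130; post-tax q = 105.8; deadweight loss = $199.65.
Difference: $163.35 vs $199.65 → market B is larger by $36.3.

Market B, by $36.3.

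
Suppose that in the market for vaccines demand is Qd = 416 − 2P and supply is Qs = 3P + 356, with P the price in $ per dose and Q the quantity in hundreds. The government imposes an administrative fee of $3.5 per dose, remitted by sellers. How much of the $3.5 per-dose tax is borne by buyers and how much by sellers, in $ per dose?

Before the tax: set 416 − 2P = 3P + 356 → P* = $12, Q* = 392.
With the tax collected from sellers, supply shifts: Qs = 3(P − 3.5) + 356.
Solving gives Q = 387.8 with buyers paying $14.1 and sellers receiving $10.6 (the $3.5 wedge).
Burden on buyers: $2.1; on sellers: $1.4. (They sum to $3.5.)

Buyers bear $2.1 per dose; sellers bear $1.4 per dose.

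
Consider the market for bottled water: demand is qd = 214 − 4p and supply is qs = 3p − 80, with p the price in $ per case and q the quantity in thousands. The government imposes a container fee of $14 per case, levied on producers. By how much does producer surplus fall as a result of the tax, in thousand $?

Producer surplus falls by $272 thousand.

Before the tax: set 214 − 4p = 3p − 80 → p* = $42, q* = 46.
With the tax collected from producers, supply shifts: qs = 3(p − 14) − 80.
Solving gives q = 22 with consumers paying $48 and producers receiving $34 (the $14 wedge).
ΔPS is the trapezoid between Q = 22 and Q = 46 of height $8: ½ · (46 + 22) · 8 = $272.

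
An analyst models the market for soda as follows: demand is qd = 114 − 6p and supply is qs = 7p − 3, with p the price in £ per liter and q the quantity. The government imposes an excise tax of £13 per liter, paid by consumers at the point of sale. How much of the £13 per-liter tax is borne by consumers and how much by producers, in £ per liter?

Without the tax, 114 − 6p = 7p − 3 gives 13p = 117, so p* = £9 and q* = 60.
With the tax collected from consumers, demand (in seller-price terms) shifts: qd = 114 − 6(p + 13).
Solving gives q = 18 with consumers paying £16 and producers receiving £3 (the £13 wedge).
Burden on consumers: £7; on producers: £6. (They sum to £13.)
The less price-elastic side of the market bears the larger share of a per-unit tax.

Consumers bear £7 per liter; producers bear £6 per liter.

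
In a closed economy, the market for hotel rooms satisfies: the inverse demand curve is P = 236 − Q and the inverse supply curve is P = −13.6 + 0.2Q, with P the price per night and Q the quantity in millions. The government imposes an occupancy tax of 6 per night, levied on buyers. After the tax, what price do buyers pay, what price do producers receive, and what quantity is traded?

Rewrite in direct form: Qd = 236 − P and Qs = 5P + 68.
Without the tax, 236 − P = 5P + 68 gives 6P = 168, so P* = 28 and Q* = 208.
With the tax collected from buyers, demand (in seller-price terms) shifts: Qd = 236 − (P + 6).
Solving gives Q = 203 with buyers paying 33 and producers receiving 27 (the 6 wedge).
The less price-elastic side of the market bears the larger share of a per-unit tax.

Buyers pay 33; producers receive 27; quantity = 203.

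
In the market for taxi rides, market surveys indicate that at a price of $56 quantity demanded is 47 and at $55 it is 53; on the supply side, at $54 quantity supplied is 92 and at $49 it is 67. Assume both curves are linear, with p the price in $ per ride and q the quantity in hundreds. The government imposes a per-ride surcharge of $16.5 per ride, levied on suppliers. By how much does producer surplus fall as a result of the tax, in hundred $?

Demand slope: (53 − 47)/(55 − 56) = -6, so qd = 383 − 6p.
Supply slope: (67 − 92)/(49 − 54) = 5, so qs = 5p − 178.
Without the tax, 383 − 6p = 5p − 178 gives 11p = 561, so p* = $51 and q* = 77.
With the tax collected from suppliers, supply shifts: qs = 5(p − 16.5) − 178.
Solving gives q = 32 with buyers paying $58.5 and suppliers receiving $42 (the $16.5 wedge).
ΔPS is the trapezoid between Q = 32 and Q = 77 of height $9: ½ · (77 + 32) · 9 = $490.5.

Producer surplus falls by $490.5 hundred.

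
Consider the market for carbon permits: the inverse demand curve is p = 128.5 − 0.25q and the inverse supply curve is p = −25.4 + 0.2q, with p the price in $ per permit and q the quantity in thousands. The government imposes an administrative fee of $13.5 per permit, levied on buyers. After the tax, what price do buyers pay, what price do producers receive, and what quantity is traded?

Buyers pay $50.5; producers receive $37; quantity = 312.

Inverting to q(p) form: qd = 514 − 4p; qs = 5p + 127.
Without the tax, 514 − 4p = 5p + 127 gives 9p = 387, so p* = $43 and q* = 342.
With the tax collected from buyers, demand (in seller-price terms) shifts: qd = 514 − 4(p + 13.5).
New equilibrium: buyers pay $50.5, producers receive $37, q = 312. (Wedge: pb − ps = 13.5.)
The less price-elastic side of the market bears the larger share of a per-unit tax.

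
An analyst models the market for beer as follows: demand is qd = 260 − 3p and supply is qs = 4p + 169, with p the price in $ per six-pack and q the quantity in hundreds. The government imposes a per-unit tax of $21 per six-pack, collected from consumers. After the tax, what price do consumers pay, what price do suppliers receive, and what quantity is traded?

Consumers pay $25; suppliers receive $4; quantity = 185.

Without the tax, 260 − 3p = 4p + 169 gives 7p = 91, so p* = $13 and q* = 221.
With the tax collected from consumers, demand (in seller-price terms) shifts: qd = 260 − 3(p + 21).
New equilibrium: consumers pay $25, suppliers receive $4, q = 185. (Wedge: pb − ps = 21.)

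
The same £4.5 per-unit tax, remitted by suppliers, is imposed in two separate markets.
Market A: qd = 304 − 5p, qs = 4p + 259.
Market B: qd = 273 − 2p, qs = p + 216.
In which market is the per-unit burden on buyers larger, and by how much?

Market A, by £0.5.

Market A: pre-tax p* = £5, q* = 279; post-tax q = 269; per-unit burden on buyers = £2.
Market B: pre-tax p* = £19, q* = 235; post-tax q = 232; per-unit burden on buyers = £1.5.
Difference: £2 vs £1.5 → market A is larger by £0.5.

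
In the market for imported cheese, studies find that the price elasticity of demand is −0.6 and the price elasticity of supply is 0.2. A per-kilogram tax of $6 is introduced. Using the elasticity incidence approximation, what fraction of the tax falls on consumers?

Incidence ratio: consumers' share ≈ εs / (εs + |εd|) = 0.2 / (0.2 + 0.6) = 0.25.
Supply is the less elastic side, so consumers bear the smaller share.

Consumers' share ≈ 0.25.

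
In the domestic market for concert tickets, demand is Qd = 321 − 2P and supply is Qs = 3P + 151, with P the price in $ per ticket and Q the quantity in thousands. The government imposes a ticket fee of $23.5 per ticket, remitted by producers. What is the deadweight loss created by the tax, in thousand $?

Without the tax, 321 − 2P = 3P + 151 gives 5P = 170, so P* = $34 and Q* = 253.
With the tax collected from producers, supply shifts: Qs = 3(P − 23.5) + 151.
New equilibrium: consumers pay $48.1, producers receive $24.6, Q = 224.8. (Wedge: Pb − Ps = 23.5.)
Quantity falls by |ΔQ| = |253 − 224.8| = 28.2.
DWL = ½ · t · |ΔQ| = ½ · 23.5 · 28.2 = $331.35.

Deadweight loss = $331.35 thousand.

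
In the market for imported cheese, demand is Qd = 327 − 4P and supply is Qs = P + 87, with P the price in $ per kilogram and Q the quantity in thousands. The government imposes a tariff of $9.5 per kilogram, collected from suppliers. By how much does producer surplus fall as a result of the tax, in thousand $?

Before the tax: set 327 − 4P = P + 87 → P* = $48, Q* = 135.
With the tax collected from suppliers, supply shifts: Qs = (P − 9.5) + 87.
Solving gives Q = 127.4 with buyers paying $49.9 and suppliers receiving $40.4 (the $9.5 wedge).
ΔPS is the trapezoid between Q = 127.4 and Q = 135 of height $7.6: ½ · (135 + 127.4) · 7.6 = $997.12.

Producer surplus falls by $997.12 thousand.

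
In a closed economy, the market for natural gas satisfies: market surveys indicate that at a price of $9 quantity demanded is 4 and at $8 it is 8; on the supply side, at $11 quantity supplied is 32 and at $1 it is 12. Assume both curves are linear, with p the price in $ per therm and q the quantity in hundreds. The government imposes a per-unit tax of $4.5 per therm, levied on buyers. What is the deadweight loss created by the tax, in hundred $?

Demand slope: (8 − 4)/(8 − 9) = -4, so qd = 40 − 4p.
Supply slope: (12 − 32)/(1 − 11) = 2, so qs = 2p + 10.
Before the tax: set 40 − 4p = 2p + 10 → p* = $5, q* = 20.
With the tax collected from buyers, demand (in seller-price terms) shifts: qd = 40 − 4(p + 4.5).
New equilibrium: buyers pay $6.5, sellers receive $2, q = 14. (Wedge: pb − ps = 4.5.)
Quantity falls by |ΔQ| = |20 − 14| = 6.
DWL = ½ · t · |ΔQ| = ½ · 4.5 · 6 = $13.5.

Deadweight loss = $13.5 hundred.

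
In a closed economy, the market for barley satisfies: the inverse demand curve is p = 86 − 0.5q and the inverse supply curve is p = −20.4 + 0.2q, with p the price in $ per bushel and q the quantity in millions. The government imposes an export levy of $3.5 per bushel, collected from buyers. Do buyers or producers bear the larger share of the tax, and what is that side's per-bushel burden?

Buyers bear the larger share: $2.5 per bushel.

Inverting to q(p) form: qd = 172 − 2p; qs = 5p + 102.
Before the tax: set 172 − 2p = 5p + 102 → p* = $10, q* = 152.
With the tax collected from buyers, demand (in seller-price terms) shifts: qd = 172 − 2(p + 3.5).
Solving gives q = 147 with buyers paying $12.5 and producers receiving $9 (the $3.5 wedge).
Per-bushel burden: buyers $2.5, producers $1.
Buyers take the larger share because demand is less price-elastic here (demand slope 2 vs supply slope 5).
The less price-elastic side of the market bears the larger share of a per-unit tax.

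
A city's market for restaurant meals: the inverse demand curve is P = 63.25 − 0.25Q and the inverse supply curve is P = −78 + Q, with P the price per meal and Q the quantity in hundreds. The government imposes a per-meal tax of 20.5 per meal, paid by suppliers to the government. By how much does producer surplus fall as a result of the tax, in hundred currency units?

Inverting to Q(P) form: Qd = 253 − 4P; Qs = P + 78.
Before the tax: set 253 − 4P = P + 78 → P* = 35, Q* = 113.
With the tax collected from suppliers, supply shifts: Qs = (P − 20.5) + 78.
New equilibrium: buyers pay 39.1, suppliers receive 18.6, Q = 96.6. (Wedge: Pb − Ps = 20.5.)
ΔPS is the trapezoid between Q = 96.6 and Q = 113 of height 16.4: ½ · (113 + 96.6) · 16.4 = 1718.72.

Producer surplus falls by 1718.72 hundred.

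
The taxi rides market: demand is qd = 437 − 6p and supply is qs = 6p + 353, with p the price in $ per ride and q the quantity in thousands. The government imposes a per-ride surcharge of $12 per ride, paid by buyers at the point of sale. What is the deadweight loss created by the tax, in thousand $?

Before the tax: set 437 − 6p = 6p + 353 → p* = $7, q* = 395.
With the tax collected from buyers, demand (in seller-price terms) shifts: qd = 437 − 6(p + 12).
Solving gives q = 359 with buyers paying $13 and suppliers receiving $1 (the $12 wedge).
Quantity falls by |ΔQ| = |395 − 359| = 36.
DWL = ½ · t · |ΔQ| = ½ · 12 · 36 = $216.

Deadweight loss = $216 thousand.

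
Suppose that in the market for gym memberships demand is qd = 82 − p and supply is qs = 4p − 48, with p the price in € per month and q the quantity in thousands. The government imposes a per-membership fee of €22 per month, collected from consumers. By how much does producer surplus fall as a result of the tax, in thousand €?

Without the tax, 82 − p = 4p − 48 gives 5p = 130, so p* = €26 and q* = 56.
With the tax collected from consumers, demand (in seller-price terms) shifts: qd = 82 − (p + 22).
New equilibrium: consumers pay €43.6, producers receive €21.6, q = 38.4. (Wedge: pb − ps = 22.)
ΔPS is the trapezoid between Q = 38.4 and Q = 56 of height €4.4: ½ · (56 + 38.4) · 4.4 = €207.68.

Producer surplus falls by €207.68 thousand.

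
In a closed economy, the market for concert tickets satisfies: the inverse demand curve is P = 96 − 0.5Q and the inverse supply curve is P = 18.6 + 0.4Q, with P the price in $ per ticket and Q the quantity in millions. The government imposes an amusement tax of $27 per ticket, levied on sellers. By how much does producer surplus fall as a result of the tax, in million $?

Inverting to Q(P) form: Qd = 192 − 2P; Qs = 2.5P − 46.5.
Without the tax, 192 − 2P = 2.5P − 46.5 gives 4.5P = 238.5, so P* = $53 and Q* = 86.
With the tax collected from sellers, supply shifts: Qs = 2.5(P − 27) − 46.5.
New equilibrium: buyers pay $68, sellers receive $41, Q = 56. (Wedge: Pb − Ps = 27.)
ΔPS is the trapezoid between Q = 56 and Q = 86 of height $12: ½ · (86 + 56) · 12 = $852.

Producer surplus falls by $852 million.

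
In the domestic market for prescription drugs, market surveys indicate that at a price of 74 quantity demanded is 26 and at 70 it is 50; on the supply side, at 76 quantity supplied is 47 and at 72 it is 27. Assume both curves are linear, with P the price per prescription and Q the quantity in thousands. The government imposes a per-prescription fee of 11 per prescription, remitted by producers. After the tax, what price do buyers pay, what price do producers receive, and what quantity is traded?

Demand slope: (50 − 26)/(70 − 74) = -6, so Qd = 470 − 6P.
Supply slope: (27 − 47)/(72 − 76) = 5, so Qs = 5P − 333.
Before the tax: set 470 − 6P = 5P − 333 → P* = 73, Q* = 32.
With the tax collected from producers, supply shifts: Qs = 5(P − 11) − 333.
Solving gives Q = 2 with buyers paying 78 and producers receiving 67 (the 11 wedge).
The less price-elastic side of the market bears the larger share of a per-unit tax.

Buyers pay 78; producers receive 67; quantity = 2.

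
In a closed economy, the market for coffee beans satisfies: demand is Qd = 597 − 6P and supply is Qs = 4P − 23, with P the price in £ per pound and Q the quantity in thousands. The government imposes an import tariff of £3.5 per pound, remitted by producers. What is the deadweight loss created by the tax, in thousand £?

Deadweight loss = £14.7 thousand.

Before the tax: set 597 − 6P = 4P − 23 → P* = £62, Q* = 225.
With the tax collected from producers, supply shifts: Qs = 4(P − 3.5) − 23.
New equilibrium: buyers pay £63.4, producers receive £59.9, Q = 216.6. (Wedge: Pb − Ps = 3.5.)
Quantity falls by |ΔQ| = |225 − 216.6| = 8.4.
DWL = ½ · t · |ΔQ| = ½ · 3.5 · 8.4 = £14.7.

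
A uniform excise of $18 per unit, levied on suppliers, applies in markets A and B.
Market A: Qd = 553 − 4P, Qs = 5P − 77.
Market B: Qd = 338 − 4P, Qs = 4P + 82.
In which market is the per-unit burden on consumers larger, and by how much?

Market A: pre-tax P* = $70, Q* = 273; post-tax Q = 233; per-unit burden on consumers = $10.
Market B: pre-tax P* = $32, Q* = 210; post-tax Q = 174; per-unit burden on consumers = $9.
Difference: $10 vs $9 → market A is larger by $1.

Market A, by $1.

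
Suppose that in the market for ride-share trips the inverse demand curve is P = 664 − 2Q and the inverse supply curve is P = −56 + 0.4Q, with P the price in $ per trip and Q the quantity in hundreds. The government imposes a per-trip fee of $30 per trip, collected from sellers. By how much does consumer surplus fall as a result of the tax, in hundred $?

Consumer surplus falls by $7343.75 hundred.

Inverting to Q(P) form: Qd = 332 − 0.5P; Qs = 2.5P + 140.
Before the tax: set 332 − 0.5P = 2.5P + 140 → P* = $64, Q* = 300.
With the tax collected from sellers, supply shifts: Qs = 2.5(P − 30) + 140.
New equilibrium: consumers pay $89, sellers receive $59, Q = 287.5. (Wedge: Pb − Ps = 30.)
ΔCS is the trapezoid between Q = 287.5 and Q = 300 of height $25: ½ · (300 + 287.5) · 25 = $7343.75.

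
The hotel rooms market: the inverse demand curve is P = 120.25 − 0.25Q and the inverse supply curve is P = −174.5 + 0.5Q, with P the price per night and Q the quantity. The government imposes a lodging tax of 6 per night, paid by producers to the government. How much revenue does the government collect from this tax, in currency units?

Inverting to Q(P) form: Qd = 481 − 4P; Qs = 2P + 349.
Before the tax: set 481 − 4P = 2P + 349 → P* = 22, Q* = 393.
With the tax collected from producers, supply shifts: Qs = 2(P − 6) + 349.
Solving gives Q = 385 with consumers paying 24 and producers receiving 18 (the 6 wedge).
Revenue = t · Q = 6 · 385 = 2310.

Tax revenue = 2310.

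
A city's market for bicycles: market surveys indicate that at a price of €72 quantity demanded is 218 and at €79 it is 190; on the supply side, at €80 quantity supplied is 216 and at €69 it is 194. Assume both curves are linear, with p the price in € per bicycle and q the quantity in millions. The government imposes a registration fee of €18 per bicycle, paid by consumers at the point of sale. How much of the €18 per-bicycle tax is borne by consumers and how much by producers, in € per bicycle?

Consumers bear €6 per bicycle; producers bear €12 per bicycle.

Demand slope: (190 − 218)/(79 − 72) = -4, so qd = 506 − 4p.
Supply slope: (194 − 216)/(69 − 80) = 2, so qs = 2p + 56.
Before the tax: set 506 − 4p = 2p + 56 → p* = €75, q* = 206.
With the tax collected from consumers, demand (in seller-price terms) shifts: qd = 506 − 4(p + 18).
New equilibrium: consumers pay €81, producers receive €63, q = 182. (Wedge: pb − ps = 18.)
Burden on consumers: €6; on producers: €12. (They sum to €18.)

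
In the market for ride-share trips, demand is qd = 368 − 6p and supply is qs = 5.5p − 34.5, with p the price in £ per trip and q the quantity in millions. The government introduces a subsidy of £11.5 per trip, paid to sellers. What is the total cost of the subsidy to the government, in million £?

Government outlay = £2196.5 million.

Without the subsidy, 368 − 6p = 5.5p − 34.5 gives 11.5p = 402.5, so p* = £35 and q* = 158.
With a per-unit subsidy paid to sellers, each receives p + 11.5 per unit sold, so supply becomes qs = 5.5(p + 11.5) − 34.5.
New equilibrium: consumers pay £29.5, sellers receive £41, q = 191. (Wedge: pb − ps = −11.5.)
Outlay = t · Q = 11.5 · 191 = £2196.5.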